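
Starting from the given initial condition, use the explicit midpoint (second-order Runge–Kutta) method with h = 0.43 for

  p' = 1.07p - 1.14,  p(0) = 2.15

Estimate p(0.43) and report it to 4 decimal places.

2.7638

Midpoint: k1 = f(x_n, p_n); k2 = f(x_n + h/2, p_n + (h/2)·k1); p_{n+1} = p_n + h·k2.
x=0.000000, p=2.150000:
  k1 = f(0.000000, 2.150000) = 1.160500
  k2 = f(0.215000, 2.399507) = 1.427473
  p ← 2.150000 + 0.43·1.427473 = 2.763813
p(0.43) ≈ 2.7638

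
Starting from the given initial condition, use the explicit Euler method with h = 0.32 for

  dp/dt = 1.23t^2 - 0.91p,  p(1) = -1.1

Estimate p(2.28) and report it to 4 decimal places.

Euler: p_{n+1} = p_n + h·f(t_n, p_n).
t=1.000000, p=-1.100000: f=2.231000 → p ← -1.100000 + 0.32·2.231000 = -0.386080
t=1.320000, p=-0.386080: f=2.494485 → p ← -0.386080 + 0.32·2.494485 = 0.412155
t=1.640000, p=0.412155: f=2.933147 → p ← 0.412155 + 0.32·2.933147 = 1.350762
t=1.960000, p=1.350762: f=3.495974 → p ← 1.350762 + 0.32·3.495974 = 2.469474
p(2.28) ≈ 2.4695

2.4695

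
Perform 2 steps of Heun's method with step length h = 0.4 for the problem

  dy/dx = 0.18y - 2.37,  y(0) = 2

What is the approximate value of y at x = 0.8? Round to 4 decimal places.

0.2720

Heun: k1 = f(x_n, y_n); k2 = f(x_n + h, y_n + h·k1); y_{n+1} = y_n + (h/2)·(k1 + k2).
x=0.000000, y=2.000000:
  k1 = f(0.000000, 2.000000) = -2.010000
  k2 = f(0.400000, 1.196000) = -2.154720
  y ← 2.000000 + (0.4/2)·(-2.010000 + (-2.154720)) = 1.167056
x=0.400000, y=1.167056:
  k1 = f(0.400000, 1.167056) = -2.159930
  k2 = f(0.800000, 0.303084) = -2.315445
  y ← 1.167056 + (0.4/2)·(-2.159930 + (-2.315445)) = 0.271981
y(0.8) ≈ 0.2720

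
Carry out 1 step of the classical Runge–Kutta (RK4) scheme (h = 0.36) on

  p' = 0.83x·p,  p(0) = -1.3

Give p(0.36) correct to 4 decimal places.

-1.3718

RK4: k1 = f(x_n, p_n); k2 = f(x_n + h/2, p_n + (h/2)·k1); k3 = f(x_n + h/2, p_n + (h/2)·k2); k4 = f(x_n + h, p_n + h·k3); p_{n+1} = p_n + (h/6)·(k1 + 2k2 + 2k3 + k4).
x=0.000000, p=-1.300000:
  k1 = f(0.000000, -1.300000) = 0.000000
  k2 = f(0.180000, -1.300000) = -0.194220
  k3 = f(0.180000, -1.334960) = -0.199443
  k4 = f(0.360000, -1.371799) = -0.409894
  p ← -1.300000 + (0.36/6)·(k1 + 2k2 + 2k3 + k4) = -1.371833
p(0.36) ≈ -1.3718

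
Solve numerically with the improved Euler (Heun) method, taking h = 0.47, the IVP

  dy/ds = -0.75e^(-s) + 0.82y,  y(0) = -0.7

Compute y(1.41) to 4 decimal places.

-3.3936

Heun: k1 = f(s_n, y_n); k2 = f(s_n + h, y_n + h·k1); y_{n+1} = y_n + (h/2)·(k1 + k2).
s=0.000000, y=-0.700000:
  k1 = f(0.000000, -0.700000) = -1.324000
  k2 = f(0.470000, -1.322280) = -1.553021
  y ← -0.700000 + (0.47/2)·(-1.324000 + (-1.553021)) = -1.376100
s=0.470000, y=-1.376100:
  k1 = f(0.470000, -1.376100) = -1.597154
  k2 = f(0.940000, -2.126762) = -2.036916
  y ← -1.376100 + (0.47/2)·(-1.597154 + (-2.036916)) = -2.230106
s=0.940000, y=-2.230106:
  k1 = f(0.940000, -2.230106) = -2.121658
  k2 = f(1.410000, -3.227286) = -2.829482
  y ← -2.230106 + (0.47/2)·(-2.121658 + (-2.829482)) = -3.393624
y(1.41) ≈ -3.3936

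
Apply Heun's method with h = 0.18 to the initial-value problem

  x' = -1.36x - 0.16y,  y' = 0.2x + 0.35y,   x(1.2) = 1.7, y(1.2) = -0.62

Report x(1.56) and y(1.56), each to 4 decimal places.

1.0752, -0.5991

Heun on (x,y): k1 = f(t_n, state_n); k2 = f(t_n + h, state_n + h·k1); state_{n+1} = state_n + (h/2)·(k1 + k2).
1.200000: (1.700000, -0.620000)
  k1 = (-2.212800, 0.123000)
  predictor → (1.301696, -0.597860)
  k2 = (-1.674649, 0.051088)
  → (1.350130, -0.604332)
1.380000: (1.350130, -0.604332)
  k1 = (-1.739483, 0.058510)
  predictor → (1.037023, -0.593800)
  k2 = (-1.315343, -0.000426)
  → (1.075195, -0.599104)
(x(1.56), y(1.56)) ≈ (1.0752, -0.5991)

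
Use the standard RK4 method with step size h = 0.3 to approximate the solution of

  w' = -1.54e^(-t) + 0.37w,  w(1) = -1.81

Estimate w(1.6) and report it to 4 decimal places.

RK4: k1 = f(t_n, w_n); k2 = f(t_n + h/2, w_n + (h/2)·k1); k3 = f(t_n + h/2, w_n + (h/2)·k2); k4 = f(t_n + h, w_n + h·k3); w_{n+1} = w_n + (h/6)·(k1 + 2k2 + 2k3 + k4).
t=1.000000, w=-1.810000:
  k1 = f(1.000000, -1.810000) = -1.236234
  k2 = f(1.150000, -1.995435) = -1.225932
  k3 = f(1.150000, -1.993890) = -1.225360
  k4 = f(1.300000, -2.177608) = -1.225414
  w ← -1.810000 + (0.3/6)·(k1 + 2k2 + 2k3 + k4) = -2.178212
t=1.300000, w=-2.178212:
  k1 = f(1.300000, -2.178212) = -1.225637
  k2 = f(1.450000, -2.362057) = -1.235199
  k3 = f(1.450000, -2.363491) = -1.235730
  k4 = f(1.600000, -2.548931) = -1.254025
  w ← -2.178212 + (0.3/6)·(k1 + 2k2 + 2k3 + k4) = -2.549288
w(1.6) ≈ -2.5493

-2.5493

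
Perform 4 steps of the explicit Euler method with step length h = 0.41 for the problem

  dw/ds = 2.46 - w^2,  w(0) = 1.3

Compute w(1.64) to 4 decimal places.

1.5673

Euler: w_{n+1} = w_n + h·f(s_n, w_n).
s=0.000000, w=1.300000: f=0.770000 → w ← 1.300000 + 0.41·0.770000 = 1.615700
s=0.410000, w=1.615700: f=-0.150486 → w ← 1.615700 + 0.41·(-0.150486) = 1.554001
s=0.820000, w=1.554001: f=0.045082 → w ← 1.554001 + 0.41·0.045082 = 1.572484
s=1.230000, w=1.572484: f=-0.012707 → w ← 1.572484 + 0.41·(-0.012707) = 1.567274
w(1.64) ≈ 1.5673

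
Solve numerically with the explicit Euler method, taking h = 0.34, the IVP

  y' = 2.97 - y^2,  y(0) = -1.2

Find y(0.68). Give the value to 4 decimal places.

0.1729

Euler: y_{n+1} = y_n + h·f(t_n, y_n).
t=0.000000, y=-1.200000: f=1.530000 → y ← -1.200000 + 0.34·1.530000 = -0.679800
t=0.340000, y=-0.679800: f=2.507872 → y ← -0.679800 + 0.34·2.507872 = 0.172876
y(0.68) ≈ 0.1729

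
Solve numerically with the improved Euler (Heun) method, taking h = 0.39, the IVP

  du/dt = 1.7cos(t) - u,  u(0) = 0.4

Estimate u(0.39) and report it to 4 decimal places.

0.7832

Heun: k1 = f(t_n, u_n); k2 = f(t_n + h, u_n + h·k1); u_{n+1} = u_n + (h/2)·(k1 + k2).
t=0.000000, u=0.400000:
  k1 = f(0.000000, 0.400000) = 1.300000
  k2 = f(0.390000, 0.907000) = 0.665345
  u ← 0.400000 + (0.39/2)·(1.300000 + 0.665345) = 0.783242
u(0.39) ≈ 0.7832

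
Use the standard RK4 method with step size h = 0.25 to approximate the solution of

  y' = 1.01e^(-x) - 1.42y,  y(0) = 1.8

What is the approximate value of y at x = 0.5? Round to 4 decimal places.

1.1613

RK4: k1 = f(x_n, y_n); k2 = f(x_n + h/2, y_n + (h/2)·k1); k3 = f(x_n + h/2, y_n + (h/2)·k2); k4 = f(x_n + h, y_n + h·k3); y_{n+1} = y_n + (h/6)·(k1 + 2k2 + 2k3 + k4).
x=0.000000, y=1.800000:
  k1 = f(0.000000, 1.800000) = -1.546000
  k2 = f(0.125000, 1.606750) = -1.390263
  k3 = f(0.125000, 1.626217) = -1.417906
  k4 = f(0.250000, 1.445523) = -1.266054
  y ← 1.800000 + (0.25/6)·(k1 + 2k2 + 2k3 + k4) = 1.448817
x=0.250000, y=1.448817:
  k1 = f(0.250000, 1.448817) = -1.270731
  k2 = f(0.375000, 1.289976) = -1.137603
  k3 = f(0.375000, 1.306617) = -1.161233
  k4 = f(0.500000, 1.158509) = -1.032486
  y ← 1.448817 + (0.25/6)·(k1 + 2k2 + 2k3 + k4) = 1.161280
y(0.5) ≈ 1.1613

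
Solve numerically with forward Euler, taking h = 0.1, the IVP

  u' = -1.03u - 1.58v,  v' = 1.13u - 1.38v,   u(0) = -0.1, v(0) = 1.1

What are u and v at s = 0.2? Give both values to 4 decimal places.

Euler on (u,v): u_{n+1} = u_n + h·u', v_{n+1} = v_n + h·v'.
0.000000: (-0.100000, 1.100000); f=(-1.635000, -1.631000) → (-0.263500, 0.936900)
0.100000: (-0.263500, 0.936900); f=(-1.208897, -1.590677) → (-0.384390, 0.777832)
(u(0.2), v(0.2)) ≈ (-0.3844, 0.7778)

-0.3844, 0.7778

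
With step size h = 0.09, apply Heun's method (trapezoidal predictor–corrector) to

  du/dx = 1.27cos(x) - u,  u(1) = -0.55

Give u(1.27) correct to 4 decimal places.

Heun: k1 = f(x_n, u_n); k2 = f(x_n + h, u_n + h·k1); u_{n+1} = u_n + (h/2)·(k1 + k2).
x=1.000000, u=-0.550000:
  k1 = f(1.000000, -0.550000) = 1.236184
  k2 = f(1.090000, -0.438743) = 1.026100
  u ← -0.550000 + (0.09/2)·(1.236184 + 1.026100) = -0.448197
x=1.090000, u=-0.448197:
  k1 = f(1.090000, -0.448197) = 1.035554
  k2 = f(1.180000, -0.354997) = 0.838772
  u ← -0.448197 + (0.09/2)·(1.035554 + 0.838772) = -0.363853
x=1.180000, u=-0.363853:
  k1 = f(1.180000, -0.363853) = 0.847627
  k2 = f(1.270000, -0.287566) = 0.663843
  u ← -0.363853 + (0.09/2)·(0.847627 + 0.663843) = -0.295836
u(1.27) ≈ -0.2958

-0.2958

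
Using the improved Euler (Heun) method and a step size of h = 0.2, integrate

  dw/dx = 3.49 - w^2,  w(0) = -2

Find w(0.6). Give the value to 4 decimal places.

Heun: k1 = f(x_n, w_n); k2 = f(x_n + h, w_n + h·k1); w_{n+1} = w_n + (h/2)·(k1 + k2).
x=0.000000, w=-2.000000:
  k1 = f(0.000000, -2.000000) = -0.510000
  k2 = f(0.200000, -2.102000) = -0.928404
  w ← -2.000000 + (0.2/2)·(-0.510000 + (-0.928404)) = -2.143840
x=0.200000, w=-2.143840:
  k1 = f(0.200000, -2.143840) = -1.106052
  k2 = f(0.400000, -2.365051) = -2.103465
  w ← -2.143840 + (0.2/2)·(-1.106052 + (-2.103465)) = -2.464792
x=0.400000, w=-2.464792:
  k1 = f(0.400000, -2.464792) = -2.585200
  k2 = f(0.600000, -2.981832) = -5.401322
  w ← -2.464792 + (0.2/2)·(-2.585200 + (-5.401322)) = -3.263444
w(0.6) ≈ -3.2634

-3.2634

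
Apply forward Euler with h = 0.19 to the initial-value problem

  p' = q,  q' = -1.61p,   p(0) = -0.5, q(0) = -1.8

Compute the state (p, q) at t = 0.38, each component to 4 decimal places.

Euler on (p,q): p_{n+1} = p_n + h·p', q_{n+1} = q_n + h·q'.
0.000000: (-0.500000, -1.800000); f=(-1.800000, 0.805000) → (-0.842000, -1.647050)
0.190000: (-0.842000, -1.647050); f=(-1.647050, 1.355620) → (-1.154940, -1.389482)
(p(0.38), q(0.38)) ≈ (-1.1549, -1.3895)

-1.1549, -1.3895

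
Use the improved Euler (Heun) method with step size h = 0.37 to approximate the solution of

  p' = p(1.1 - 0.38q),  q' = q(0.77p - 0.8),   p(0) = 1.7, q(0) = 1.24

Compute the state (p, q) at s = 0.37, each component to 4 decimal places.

2.1071, 1.5785

Heun on (p,q): k1 = f(s_n, state_n); k2 = f(s_n + h, state_n + h·k1); state_{n+1} = state_n + (h/2)·(k1 + k2).
0.000000: (1.700000, 1.240000)
  k1 = (1.068960, 0.631160)
  predictor → (2.095515, 1.473529)
  k2 = (1.131702, 1.198785)
  → (2.107122, 1.578540)
(p(0.37), q(0.37)) ≈ (2.1071, 1.5785)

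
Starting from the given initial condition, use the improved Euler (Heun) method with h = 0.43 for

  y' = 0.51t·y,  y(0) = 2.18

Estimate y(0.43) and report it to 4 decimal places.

Heun: k1 = f(t_n, y_n); k2 = f(t_n + h, y_n + h·k1); y_{n+1} = y_n + (h/2)·(k1 + k2).
t=0.000000, y=2.180000:
  k1 = f(0.000000, 2.180000) = 0.000000
  k2 = f(0.430000, 2.180000) = 0.478074
  y ← 2.180000 + (0.43/2)·(0.000000 + 0.478074) = 2.282786
y(0.43) ≈ 2.2828

2.2828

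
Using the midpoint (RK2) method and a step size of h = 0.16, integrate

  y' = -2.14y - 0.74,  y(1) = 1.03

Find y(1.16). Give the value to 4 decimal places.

Midpoint: k1 = f(x_n, y_n); k2 = f(x_n + h/2, y_n + (h/2)·k1); y_{n+1} = y_n + h·k2.
x=1.000000, y=1.030000:
  k1 = f(1.000000, 1.030000) = -2.944200
  k2 = f(1.080000, 0.794464) = -2.440153
  y ← 1.030000 + 0.16·(-2.440153) = 0.639576
y(1.16) ≈ 0.6396

0.6396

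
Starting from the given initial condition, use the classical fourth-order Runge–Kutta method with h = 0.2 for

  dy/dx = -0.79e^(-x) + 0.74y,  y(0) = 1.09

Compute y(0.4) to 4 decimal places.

1.1594

RK4: k1 = f(x_n, y_n); k2 = f(x_n + h/2, y_n + (h/2)·k1); k3 = f(x_n + h/2, y_n + (h/2)·k2); k4 = f(x_n + h, y_n + h·k3); y_{n+1} = y_n + (h/6)·(k1 + 2k2 + 2k3 + k4).
x=0.000000, y=1.090000:
  k1 = f(0.000000, 1.090000) = 0.016600
  k2 = f(0.100000, 1.091660) = 0.093007
  k3 = f(0.100000, 1.099301) = 0.098661
  k4 = f(0.200000, 1.109732) = 0.174405
  y ← 1.090000 + (0.2/6)·(k1 + 2k2 + 2k3 + k4) = 1.109145
x=0.200000, y=1.109145:
  k1 = f(0.200000, 1.109145) = 0.173970
  k2 = f(0.300000, 1.126542) = 0.248394
  k3 = f(0.300000, 1.133984) = 0.253902
  k4 = f(0.400000, 1.159925) = 0.328792
  y ← 1.109145 + (0.2/6)·(k1 + 2k2 + 2k3 + k4) = 1.159390
y(0.4) ≈ 1.1594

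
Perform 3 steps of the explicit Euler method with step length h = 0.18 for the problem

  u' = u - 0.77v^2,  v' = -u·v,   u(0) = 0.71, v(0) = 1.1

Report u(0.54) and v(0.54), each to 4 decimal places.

0.6838, 0.7430

Euler on (u,v): u_{n+1} = u_n + h·u', v_{n+1} = v_n + h·v'.
0.000000: (0.710000, 1.100000); f=(-0.221700, -0.781000) → (0.670094, 0.959420)
0.180000: (0.670094, 0.959420); f=(-0.038681, -0.642902) → (0.663131, 0.843698)
0.360000: (0.663131, 0.843698); f=(0.115026, -0.559482) → (0.683836, 0.742991)
(u(0.54), v(0.54)) ≈ (0.6838, 0.7430)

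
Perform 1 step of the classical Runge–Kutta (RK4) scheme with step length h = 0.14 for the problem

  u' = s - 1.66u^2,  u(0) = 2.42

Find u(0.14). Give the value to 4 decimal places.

RK4: k1 = f(s_n, u_n); k2 = f(s_n + h/2, u_n + (h/2)·k1); k3 = f(s_n + h/2, u_n + (h/2)·k2); k4 = f(s_n + h, u_n + h·k3); u_{n+1} = u_n + (h/6)·(k1 + 2k2 + 2k3 + k4).
s=0.000000, u=2.420000:
  k1 = f(0.000000, 2.420000) = -9.721624
  k2 = f(0.070000, 1.739486) = -4.952849
  k3 = f(0.070000, 2.073301) = -7.065635
  k4 = f(0.140000, 1.430811) = -3.258386
  u ← 2.420000 + (0.14/6)·(k1 + 2k2 + 2k3 + k4) = 1.556271
u(0.14) ≈ 1.5563

1.5563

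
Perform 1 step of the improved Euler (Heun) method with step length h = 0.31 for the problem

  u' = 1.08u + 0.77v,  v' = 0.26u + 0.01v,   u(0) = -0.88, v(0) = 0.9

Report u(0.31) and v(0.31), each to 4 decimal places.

Heun on (u,v): k1 = f(t_n, state_n); k2 = f(t_n + h, state_n + h·k1); state_{n+1} = state_n + (h/2)·(k1 + k2).
0.000000: (-0.880000, 0.900000)
  k1 = (-0.257400, -0.219800)
  predictor → (-0.959794, 0.831862)
  k2 = (-0.396044, -0.241228)
  → (-0.981284, 0.828541)
(u(0.31), v(0.31)) ≈ (-0.9813, 0.8285)

-0.9813, 0.8285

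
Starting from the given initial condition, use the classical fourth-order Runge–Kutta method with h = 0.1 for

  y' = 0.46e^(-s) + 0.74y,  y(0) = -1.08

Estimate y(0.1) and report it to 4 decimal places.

RK4: k1 = f(s_n, y_n); k2 = f(s_n + h/2, y_n + (h/2)·k1); k3 = f(s_n + h/2, y_n + (h/2)·k2); k4 = f(s_n + h, y_n + h·k3); y_{n+1} = y_n + (h/6)·(k1 + 2k2 + 2k3 + k4).
s=0.000000, y=-1.080000:
  k1 = f(0.000000, -1.080000) = -0.339200
  k2 = f(0.050000, -1.096960) = -0.374185
  k3 = f(0.050000, -1.098709) = -0.375479
  k4 = f(0.100000, -1.117548) = -0.410760
  y ← -1.080000 + (0.1/6)·(k1 + 2k2 + 2k3 + k4) = -1.117488
y(0.1) ≈ -1.1175

-1.1175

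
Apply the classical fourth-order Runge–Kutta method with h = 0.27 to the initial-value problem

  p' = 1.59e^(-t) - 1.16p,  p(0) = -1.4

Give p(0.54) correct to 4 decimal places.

-0.2691

RK4: k1 = f(t_n, p_n); k2 = f(t_n + h/2, p_n + (h/2)·k1); k3 = f(t_n + h/2, p_n + (h/2)·k2); k4 = f(t_n + h, p_n + h·k3); p_{n+1} = p_n + (h/6)·(k1 + 2k2 + 2k3 + k4).
t=0.000000, p=-1.400000:
  k1 = f(0.000000, -1.400000) = 3.214000
  k2 = f(0.135000, -0.966110) = 2.509896
  k3 = f(0.135000, -1.061164) = 2.620159
  k4 = f(0.270000, -0.692557) = 2.017140
  p ← -1.400000 + (0.27/6)·(k1 + 2k2 + 2k3 + k4) = -0.702894
t=0.270000, p=-0.702894:
  k1 = f(0.270000, -0.702894) = 2.029130
  k2 = f(0.405000, -0.428961) = 1.558088
  k3 = f(0.405000, -0.492552) = 1.631853
  k4 = f(0.540000, -0.262293) = 1.230830
  p ← -0.702894 + (0.27/6)·(k1 + 2k2 + 2k3 + k4) = -0.269101
p(0.54) ≈ -0.2691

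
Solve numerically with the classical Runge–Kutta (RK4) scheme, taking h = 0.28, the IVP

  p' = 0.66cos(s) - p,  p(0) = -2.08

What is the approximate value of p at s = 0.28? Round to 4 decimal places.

-1.4131

RK4: k1 = f(s_n, p_n); k2 = f(s_n + h/2, p_n + (h/2)·k1); k3 = f(s_n + h/2, p_n + (h/2)·k2); k4 = f(s_n + h, p_n + h·k3); p_{n+1} = p_n + (h/6)·(k1 + 2k2 + 2k3 + k4).
s=0.000000, p=-2.080000:
  k1 = f(0.000000, -2.080000) = 2.740000
  k2 = f(0.140000, -1.696400) = 2.349943
  k3 = f(0.140000, -1.751008) = 2.404551
  k4 = f(0.280000, -1.406726) = 2.041022
  p ← -2.080000 + (0.28/6)·(k1 + 2k2 + 2k3 + k4) = -1.413133
p(0.28) ≈ -1.4131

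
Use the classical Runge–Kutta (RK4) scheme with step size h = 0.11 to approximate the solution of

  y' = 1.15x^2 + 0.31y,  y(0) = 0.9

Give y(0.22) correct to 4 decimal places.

RK4: k1 = f(x_n, y_n); k2 = f(x_n + h/2, y_n + (h/2)·k1); k3 = f(x_n + h/2, y_n + (h/2)·k2); k4 = f(x_n + h, y_n + h·k3); y_{n+1} = y_n + (h/6)·(k1 + 2k2 + 2k3 + k4).
x=0.000000, y=0.900000:
  k1 = f(0.000000, 0.900000) = 0.279000
  k2 = f(0.055000, 0.915345) = 0.287236
  k3 = f(0.055000, 0.915798) = 0.287376
  k4 = f(0.110000, 0.931611) = 0.302715
  y ← 0.900000 + (0.11/6)·(k1 + 2k2 + 2k3 + k4) = 0.931734
x=0.110000, y=0.931734:
  k1 = f(0.110000, 0.931734) = 0.302752
  k2 = f(0.165000, 0.948385) = 0.325308
  k3 = f(0.165000, 0.949626) = 0.325693
  k4 = f(0.220000, 0.967560) = 0.355604
  y ← 0.931734 + (0.11/6)·(k1 + 2k2 + 2k3 + k4) = 0.967674
y(0.22) ≈ 0.9677

0.9677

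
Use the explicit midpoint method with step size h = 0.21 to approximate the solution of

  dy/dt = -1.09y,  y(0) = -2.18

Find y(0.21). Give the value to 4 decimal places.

-1.7381

Midpoint: k1 = f(t_n, y_n); k2 = f(t_n + h/2, y_n + (h/2)·k1); y_{n+1} = y_n + h·k2.
t=0.000000, y=-2.180000:
  k1 = f(0.000000, -2.180000) = 2.376200
  k2 = f(0.105000, -1.930499) = 2.104244
  y ← -2.180000 + 0.21·2.104244 = -1.738109
y(0.21) ≈ -1.7381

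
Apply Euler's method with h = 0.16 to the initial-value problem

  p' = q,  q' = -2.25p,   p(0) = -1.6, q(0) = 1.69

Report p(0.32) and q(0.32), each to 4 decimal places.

-0.9670, 2.7447

Euler on (p,q): p_{n+1} = p_n + h·p', q_{n+1} = q_n + h·q'.
0.000000: (-1.600000, 1.690000); f=(1.690000, 3.600000) → (-1.329600, 2.266000)
0.160000: (-1.329600, 2.266000); f=(2.266000, 2.991600) → (-0.967040, 2.744656)
(p(0.32), q(0.32)) ≈ (-0.9670, 2.7447)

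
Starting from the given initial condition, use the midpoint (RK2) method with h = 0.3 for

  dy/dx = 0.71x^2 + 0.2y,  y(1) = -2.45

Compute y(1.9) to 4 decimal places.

Midpoint: k1 = f(x_n, y_n); k2 = f(x_n + h/2, y_n + (h/2)·k1); y_{n+1} = y_n + h·k2.
x=1.000000, y=-2.450000:
  k1 = f(1.000000, -2.450000) = 0.220000
  k2 = f(1.150000, -2.417000) = 0.455575
  y ← -2.450000 + 0.3·0.455575 = -2.313328
x=1.300000, y=-2.313328:
  k1 = f(1.300000, -2.313328) = 0.737234
  k2 = f(1.450000, -2.202742) = 1.052227
  y ← -2.313328 + 0.3·1.052227 = -1.997660
x=1.600000, y=-1.997660:
  k1 = f(1.600000, -1.997660) = 1.418068
  k2 = f(1.750000, -1.784949) = 1.817385
  y ← -1.997660 + 0.3·1.817385 = -1.452444
y(1.9) ≈ -1.4524

-1.4524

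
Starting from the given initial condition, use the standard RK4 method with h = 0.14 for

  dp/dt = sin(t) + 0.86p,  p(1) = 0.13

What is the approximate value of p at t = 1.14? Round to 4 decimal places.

RK4: k1 = f(t_n, p_n); k2 = f(t_n + h/2, p_n + (h/2)·k1); k3 = f(t_n + h/2, p_n + (h/2)·k2); k4 = f(t_n + h, p_n + h·k3); p_{n+1} = p_n + (h/6)·(k1 + 2k2 + 2k3 + k4).
t=1.000000, p=0.130000:
  k1 = f(1.000000, 0.130000) = 0.953271
  k2 = f(1.070000, 0.196729) = 1.046387
  k3 = f(1.070000, 0.203247) = 1.051993
  k4 = f(1.140000, 0.277279) = 1.147093
  p ← 0.130000 + (0.14/6)·(k1 + 2k2 + 2k3 + k4) = 0.276933
p(1.14) ≈ 0.2769

0.2769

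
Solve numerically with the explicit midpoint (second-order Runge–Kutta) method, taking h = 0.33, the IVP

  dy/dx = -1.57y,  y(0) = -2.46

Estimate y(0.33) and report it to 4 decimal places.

Midpoint: k1 = f(x_n, y_n); k2 = f(x_n + h/2, y_n + (h/2)·k1); y_{n+1} = y_n + h·k2.
x=0.000000, y=-2.460000:
  k1 = f(0.000000, -2.460000) = 3.862200
  k2 = f(0.165000, -1.822737) = 2.861697
  y ← -2.460000 + 0.33·2.861697 = -1.515640
y(0.33) ≈ -1.5156

-1.5156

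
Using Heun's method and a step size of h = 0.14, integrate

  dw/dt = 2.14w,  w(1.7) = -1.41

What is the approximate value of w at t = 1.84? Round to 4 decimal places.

Heun: k1 = f(t_n, w_n); k2 = f(t_n + h, w_n + h·k1); w_{n+1} = w_n + (h/2)·(k1 + k2).
t=1.700000, w=-1.410000:
  k1 = f(1.700000, -1.410000) = -3.017400
  k2 = f(1.840000, -1.832436) = -3.921413
  w ← -1.410000 + (0.14/2)·(-3.017400 + (-3.921413)) = -1.895717
w(1.84) ≈ -1.8957

-1.8957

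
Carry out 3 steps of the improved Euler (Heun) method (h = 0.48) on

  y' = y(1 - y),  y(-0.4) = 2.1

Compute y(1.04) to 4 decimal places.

Heun: k1 = f(x_n, y_n); k2 = f(x_n + h, y_n + h·k1); y_{n+1} = y_n + (h/2)·(k1 + k2).
x=-0.400000, y=2.100000:
  k1 = f(-0.400000, 2.100000) = -2.310000
  k2 = f(0.080000, 0.991200) = 0.008723
  y ← 2.100000 + (0.48/2)·(-2.310000 + 0.008723) = 1.547693
x=0.080000, y=1.547693:
  k1 = f(0.080000, 1.547693) = -0.847661
  k2 = f(0.560000, 1.140816) = -0.160645
  y ← 1.547693 + (0.48/2)·(-0.847661 + (-0.160645)) = 1.305700
x=0.560000, y=1.305700:
  k1 = f(0.560000, 1.305700) = -0.399152
  k2 = f(1.040000, 1.114107) = -0.127127
  y ← 1.305700 + (0.48/2)·(-0.399152 + (-0.127127)) = 1.179393
y(1.04) ≈ 1.1794

1.1794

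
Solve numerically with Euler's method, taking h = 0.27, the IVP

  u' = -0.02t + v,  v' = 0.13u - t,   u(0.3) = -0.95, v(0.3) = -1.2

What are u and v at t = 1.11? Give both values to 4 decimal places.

-2.0466, -1.7972

Euler on (u,v): u_{n+1} = u_n + h·u', v_{n+1} = v_n + h·v'.
0.300000: (-0.950000, -1.200000); f=(-1.206000, -0.423500) → (-1.275620, -1.314345)
0.570000: (-1.275620, -1.314345); f=(-1.325745, -0.735831) → (-1.633571, -1.513019)
0.840000: (-1.633571, -1.513019); f=(-1.529819, -1.052364) → (-2.046622, -1.797158)
(u(1.11), v(1.11)) ≈ (-2.0466, -1.7972)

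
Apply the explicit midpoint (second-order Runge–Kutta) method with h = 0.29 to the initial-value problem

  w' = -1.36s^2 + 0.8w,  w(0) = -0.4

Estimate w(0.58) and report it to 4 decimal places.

Midpoint: k1 = f(s_n, w_n); k2 = f(s_n + h/2, w_n + (h/2)·k1); w_{n+1} = w_n + h·k2.
s=0.000000, w=-0.400000:
  k1 = f(0.000000, -0.400000) = -0.320000
  k2 = f(0.145000, -0.446400) = -0.385714
  w ← -0.400000 + 0.29·(-0.385714) = -0.511857
s=0.290000, w=-0.511857:
  k1 = f(0.290000, -0.511857) = -0.523862
  k2 = f(0.435000, -0.587817) = -0.727600
  w ← -0.511857 + 0.29·(-0.727600) = -0.722861
w(0.58) ≈ -0.7229

-0.7229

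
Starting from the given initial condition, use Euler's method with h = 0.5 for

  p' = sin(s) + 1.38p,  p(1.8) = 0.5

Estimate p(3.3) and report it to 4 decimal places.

Euler: p_{n+1} = p_n + h·f(s_n, p_n).
s=1.800000, p=0.500000: f=1.663848 → p ← 0.500000 + 0.5·1.663848 = 1.331924
s=2.300000, p=1.331924: f=2.583760 → p ← 1.331924 + 0.5·2.583760 = 2.623804
s=2.800000, p=2.623804: f=3.955837 → p ← 2.623804 + 0.5·3.955837 = 4.601723
p(3.3) ≈ 4.6017

4.6017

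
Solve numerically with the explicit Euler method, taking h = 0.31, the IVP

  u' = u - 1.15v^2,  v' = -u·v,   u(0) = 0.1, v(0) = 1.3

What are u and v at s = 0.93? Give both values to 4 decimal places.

Euler on (u,v): u_{n+1} = u_n + h·u', v_{n+1} = v_n + h·v'.
0.000000: (0.100000, 1.300000); f=(-1.843500, -0.130000) → (-0.471485, 1.259700)
0.310000: (-0.471485, 1.259700); f=(-2.296356, 0.593930) → (-1.183355, 1.443818)
0.620000: (-1.183355, 1.443818); f=(-3.580658, 1.708550) → (-2.293359, 1.973469)
(u(0.93), v(0.93)) ≈ (-2.2934, 1.9735)

-2.2934, 1.9735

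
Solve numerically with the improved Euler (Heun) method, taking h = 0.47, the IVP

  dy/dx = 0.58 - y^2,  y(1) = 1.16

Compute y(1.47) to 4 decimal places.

Heun: k1 = f(x_n, y_n); k2 = f(x_n + h, y_n + h·k1); y_{n+1} = y_n + (h/2)·(k1 + k2).
x=1.000000, y=1.160000:
  k1 = f(1.000000, 1.160000) = -0.765600
  k2 = f(1.470000, 0.800168) = -0.060269
  y ← 1.160000 + (0.47/2)·(-0.765600 + (-0.060269)) = 0.965921
y(1.47) ≈ 0.9659

0.9659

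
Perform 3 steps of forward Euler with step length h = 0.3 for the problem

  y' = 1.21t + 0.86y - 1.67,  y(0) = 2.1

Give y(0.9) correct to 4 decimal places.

Euler: y_{n+1} = y_n + h·f(t_n, y_n).
t=0.000000, y=2.100000: f=0.136000 → y ← 2.100000 + 0.3·0.136000 = 2.140800
t=0.300000, y=2.140800: f=0.534088 → y ← 2.140800 + 0.3·0.534088 = 2.301026
t=0.600000, y=2.301026: f=1.034883 → y ← 2.301026 + 0.3·1.034883 = 2.611491
y(0.9) ≈ 2.6115

2.6115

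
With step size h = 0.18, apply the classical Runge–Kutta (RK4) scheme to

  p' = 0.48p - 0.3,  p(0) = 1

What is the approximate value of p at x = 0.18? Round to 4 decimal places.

RK4: k1 = f(x_n, p_n); k2 = f(x_n + h/2, p_n + (h/2)·k1); k3 = f(x_n + h/2, p_n + (h/2)·k2); k4 = f(x_n + h, p_n + h·k3); p_{n+1} = p_n + (h/6)·(k1 + 2k2 + 2k3 + k4).
x=0.000000, p=1.000000:
  k1 = f(0.000000, 1.000000) = 0.180000
  k2 = f(0.090000, 1.016200) = 0.187776
  k3 = f(0.090000, 1.016900) = 0.188112
  k4 = f(0.180000, 1.033860) = 0.196253
  p ← 1.000000 + (0.18/6)·(k1 + 2k2 + 2k3 + k4) = 1.033841
p(0.18) ≈ 1.0338

1.0338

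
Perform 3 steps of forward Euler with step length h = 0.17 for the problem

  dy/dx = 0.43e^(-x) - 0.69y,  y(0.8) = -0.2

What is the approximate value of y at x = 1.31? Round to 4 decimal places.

-0.0641

Euler: y_{n+1} = y_n + h·f(x_n, y_n).
x=0.800000, y=-0.200000: f=0.331211 → y ← -0.200000 + 0.17·0.331211 = -0.143694
x=0.970000, y=-0.143694: f=0.262155 → y ← -0.143694 + 0.17·0.262155 = -0.099128
x=1.140000, y=-0.099128: f=0.205920 → y ← -0.099128 + 0.17·0.205920 = -0.064121
y(1.31) ≈ -0.0641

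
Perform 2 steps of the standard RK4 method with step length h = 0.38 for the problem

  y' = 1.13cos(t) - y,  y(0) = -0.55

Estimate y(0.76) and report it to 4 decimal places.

RK4: k1 = f(t_n, y_n); k2 = f(t_n + h/2, y_n + (h/2)·k1); k3 = f(t_n + h/2, y_n + (h/2)·k2); k4 = f(t_n + h, y_n + h·k3); y_{n+1} = y_n + (h/6)·(k1 + 2k2 + 2k3 + k4).
t=0.000000, y=-0.550000:
  k1 = f(0.000000, -0.550000) = 1.680000
  k2 = f(0.190000, -0.230800) = 1.340465
  k3 = f(0.190000, -0.295312) = 1.404976
  k4 = f(0.380000, -0.016109) = 1.065500
  y ← -0.550000 + (0.38/6)·(k1 + 2k2 + 2k3 + k4) = -0.028362
t=0.380000, y=-0.028362:
  k1 = f(0.380000, -0.028362) = 1.077753
  k2 = f(0.570000, 0.176411) = 0.774937
  k3 = f(0.570000, 0.118876) = 0.832472
  k4 = f(0.760000, 0.287977) = 0.531088
  y ← -0.028362 + (0.38/6)·(k1 + 2k2 + 2k3 + k4) = 0.277136
y(0.76) ≈ 0.2771

0.2771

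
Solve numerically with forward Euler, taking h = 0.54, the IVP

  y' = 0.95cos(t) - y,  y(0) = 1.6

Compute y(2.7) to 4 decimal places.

-0.1468

Euler: y_{n+1} = y_n + h·f(t_n, y_n).
t=0.000000, y=1.600000: f=-0.650000 → y ← 1.600000 + 0.54·(-0.650000) = 1.249000
t=0.540000, y=1.249000: f=-0.434177 → y ← 1.249000 + 0.54·(-0.434177) = 1.014545
t=1.080000, y=1.014545: f=-0.566783 → y ← 1.014545 + 0.54·(-0.566783) = 0.708482
t=1.620000, y=0.708482: f=-0.755207 → y ← 0.708482 + 0.54·(-0.755207) = 0.300670
t=2.160000, y=0.300670: f=-0.828585 → y ← 0.300670 + 0.54·(-0.828585) = -0.146765
y(2.7) ≈ -0.1468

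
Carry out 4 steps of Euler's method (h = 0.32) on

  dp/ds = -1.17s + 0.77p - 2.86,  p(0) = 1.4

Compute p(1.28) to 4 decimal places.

Euler: p_{n+1} = p_n + h·f(s_n, p_n).
s=0.000000, p=1.400000: f=-1.782000 → p ← 1.400000 + 0.32·(-1.782000) = 0.829760
s=0.320000, p=0.829760: f=-2.595485 → p ← 0.829760 + 0.32·(-2.595485) = -0.000795
s=0.640000, p=-0.000795: f=-3.609412 → p ← -0.000795 + 0.32·(-3.609412) = -1.155807
s=0.960000, p=-1.155807: f=-4.873171 → p ← -1.155807 + 0.32·(-4.873171) = -2.715222
p(1.28) ≈ -2.7152

-2.7152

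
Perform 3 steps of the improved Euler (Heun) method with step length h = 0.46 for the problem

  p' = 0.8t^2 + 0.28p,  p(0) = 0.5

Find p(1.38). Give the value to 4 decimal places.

1.5387

Heun: k1 = f(t_n, p_n); k2 = f(t_n + h, p_n + h·k1); p_{n+1} = p_n + (h/2)·(k1 + k2).
t=0.000000, p=0.500000:
  k1 = f(0.000000, 0.500000) = 0.140000
  k2 = f(0.460000, 0.564400) = 0.327312
  p ← 0.500000 + (0.46/2)·(0.140000 + 0.327312) = 0.607482
t=0.460000, p=0.607482:
  k1 = f(0.460000, 0.607482) = 0.339375
  k2 = f(0.920000, 0.763594) = 0.890926
  p ← 0.607482 + (0.46/2)·(0.339375 + 0.890926) = 0.890451
t=0.920000, p=0.890451:
  k1 = f(0.920000, 0.890451) = 0.926446
  k2 = f(1.380000, 1.316616) = 1.892173
  p ← 0.890451 + (0.46/2)·(0.926446 + 1.892173) = 1.538733
p(1.38) ≈ 1.5387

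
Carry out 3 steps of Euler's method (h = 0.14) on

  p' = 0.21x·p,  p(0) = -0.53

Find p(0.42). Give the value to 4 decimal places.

Euler: p_{n+1} = p_n + h·f(x_n, p_n).
x=0.000000, p=-0.530000: f=0.000000 → p ← -0.530000 + 0.14·0.000000 = -0.530000
x=0.140000, p=-0.530000: f=-0.015582 → p ← -0.530000 + 0.14·(-0.015582) = -0.532181
x=0.280000, p=-0.532181: f=-0.031292 → p ← -0.532181 + 0.14·(-0.031292) = -0.536562
p(0.42) ≈ -0.5366

-0.5366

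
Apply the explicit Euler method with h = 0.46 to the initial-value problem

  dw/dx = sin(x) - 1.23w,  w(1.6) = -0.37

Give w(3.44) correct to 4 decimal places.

Euler: w_{n+1} = w_n + h·f(x_n, w_n).
x=1.600000, w=-0.370000: f=1.454674 → w ← -0.370000 + 0.46·1.454674 = 0.299150
x=2.060000, w=0.299150: f=0.514753 → w ← 0.299150 + 0.46·0.514753 = 0.535936
x=2.520000, w=0.535936: f=-0.076871 → w ← 0.535936 + 0.46·(-0.076871) = 0.500576
x=2.980000, w=0.500576: f=-0.454818 → w ← 0.500576 + 0.46·(-0.454818) = 0.291359
w(3.44) ≈ 0.2914

0.2914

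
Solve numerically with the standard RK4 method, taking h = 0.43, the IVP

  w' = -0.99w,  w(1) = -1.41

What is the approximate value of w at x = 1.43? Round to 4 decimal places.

RK4: k1 = f(x_n, w_n); k2 = f(x_n + h/2, w_n + (h/2)·k1); k3 = f(x_n + h/2, w_n + (h/2)·k2); k4 = f(x_n + h, w_n + h·k3); w_{n+1} = w_n + (h/6)·(k1 + 2k2 + 2k3 + k4).
x=1.000000, w=-1.410000:
  k1 = f(1.000000, -1.410000) = 1.395900
  k2 = f(1.215000, -1.109881) = 1.098783
  k3 = f(1.215000, -1.173762) = 1.162024
  k4 = f(1.430000, -0.910330) = 0.901226
  w ← -1.410000 + (0.43/6)·(k1 + 2k2 + 2k3 + k4) = -0.921324
w(1.43) ≈ -0.9213

-0.9213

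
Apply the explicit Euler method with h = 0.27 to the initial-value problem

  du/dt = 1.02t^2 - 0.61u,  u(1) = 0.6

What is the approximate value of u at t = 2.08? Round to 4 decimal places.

2.2103

Euler: u_{n+1} = u_n + h·f(t_n, u_n).
t=1.000000, u=0.600000: f=0.654000 → u ← 0.600000 + 0.27·0.654000 = 0.776580
t=1.270000, u=0.776580: f=1.171444 → u ← 0.776580 + 0.27·1.171444 = 1.092870
t=1.540000, u=1.092870: f=1.752381 → u ← 1.092870 + 0.27·1.752381 = 1.566013
t=1.810000, u=1.566013: f=2.386354 → u ← 1.566013 + 0.27·2.386354 = 2.210329
u(2.08) ≈ 2.2103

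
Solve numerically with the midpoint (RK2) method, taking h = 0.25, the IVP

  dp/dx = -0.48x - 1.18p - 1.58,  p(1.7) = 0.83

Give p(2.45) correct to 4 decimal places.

Midpoint: k1 = f(x_n, p_n); k2 = f(x_n + h/2, p_n + (h/2)·k1); p_{n+1} = p_n + h·k2.
x=1.700000, p=0.830000:
  k1 = f(1.700000, 0.830000) = -3.375400
  k2 = f(1.825000, 0.408075) = -2.937528
  p ← 0.830000 + 0.25·(-2.937528) = 0.095618
x=1.950000, p=0.095618:
  k1 = f(1.950000, 0.095618) = -2.628829
  k2 = f(2.075000, -0.232986) = -2.301077
  p ← 0.095618 + 0.25·(-2.301077) = -0.479651
x=2.200000, p=-0.479651:
  k1 = f(2.200000, -0.479651) = -2.070011
  k2 = f(2.325000, -0.738403) = -1.824685
  p ← -0.479651 + 0.25·(-1.824685) = -0.935823
p(2.45) ≈ -0.9358

-0.9358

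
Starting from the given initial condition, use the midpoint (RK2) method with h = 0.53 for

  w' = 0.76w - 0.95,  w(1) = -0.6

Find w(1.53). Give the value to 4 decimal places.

-1.4953

Midpoint: k1 = f(s_n, w_n); k2 = f(s_n + h/2, w_n + (h/2)·k1); w_{n+1} = w_n + h·k2.
s=1.000000, w=-0.600000:
  k1 = f(1.000000, -0.600000) = -1.406000
  k2 = f(1.265000, -0.972590) = -1.689168
  w ← -0.600000 + 0.53·(-1.689168) = -1.495259
w(1.53) ≈ -1.4953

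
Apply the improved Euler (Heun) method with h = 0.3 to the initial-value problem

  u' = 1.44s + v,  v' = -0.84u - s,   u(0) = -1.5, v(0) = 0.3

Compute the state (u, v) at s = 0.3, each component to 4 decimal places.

-1.2885, 0.6217

Heun on (u,v): k1 = f(s_n, state_n); k2 = f(s_n + h, state_n + h·k1); state_{n+1} = state_n + (h/2)·(k1 + k2).
0.000000: (-1.500000, 0.300000)
  k1 = (0.300000, 1.260000)
  predictor → (-1.410000, 0.678000)
  k2 = (1.110000, 0.884400)
  → (-1.288500, 0.621660)
(u(0.3), v(0.3)) ≈ (-1.2885, 0.6217)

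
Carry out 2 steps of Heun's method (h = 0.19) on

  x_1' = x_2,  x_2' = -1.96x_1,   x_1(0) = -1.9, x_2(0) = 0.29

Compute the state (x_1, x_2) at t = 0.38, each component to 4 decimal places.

-1.5272, 1.6144

Heun on (x_1,x_2): k1 = f(t_n, state_n); k2 = f(t_n + h, state_n + h·k1); state_{n+1} = state_n + (h/2)·(k1 + k2).
0.000000: (-1.900000, 0.290000)
  k1 = (0.290000, 3.724000)
  predictor → (-1.844900, 0.997560)
  k2 = (0.997560, 3.616004)
  → (-1.777682, 0.987300)
0.190000: (-1.777682, 0.987300)
  k1 = (0.987300, 3.484256)
  predictor → (-1.590095, 1.649309)
  k2 = (1.649309, 3.116586)
  → (-1.527204, 1.614380)
(x_1(0.38), x_2(0.38)) ≈ (-1.5272, 1.6144)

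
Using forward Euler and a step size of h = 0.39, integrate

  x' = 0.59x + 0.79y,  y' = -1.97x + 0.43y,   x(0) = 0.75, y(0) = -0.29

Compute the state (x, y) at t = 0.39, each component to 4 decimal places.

Euler on (x,y): x_{n+1} = x_n + h·x', y_{n+1} = y_n + h·y'.
0.000000: (0.750000, -0.290000); f=(0.213400, -1.602200) → (0.833226, -0.914858)
(x(0.39), y(0.39)) ≈ (0.8332, -0.9149)

0.8332, -0.9149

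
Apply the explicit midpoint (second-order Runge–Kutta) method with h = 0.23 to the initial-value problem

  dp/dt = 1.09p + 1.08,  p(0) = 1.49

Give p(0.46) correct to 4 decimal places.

3.0873

Midpoint: k1 = f(t_n, p_n); k2 = f(t_n + h/2, p_n + (h/2)·k1); p_{n+1} = p_n + h·k2.
t=0.000000, p=1.490000:
  k1 = f(0.000000, 1.490000) = 2.704100
  k2 = f(0.115000, 1.800972) = 3.043059
  p ← 1.490000 + 0.23·3.043059 = 2.189904
t=0.230000, p=2.189904:
  k1 = f(0.230000, 2.189904) = 3.466995
  k2 = f(0.345000, 2.588608) = 3.901583
  p ← 2.189904 + 0.23·3.901583 = 3.087268
p(0.46) ≈ 3.0873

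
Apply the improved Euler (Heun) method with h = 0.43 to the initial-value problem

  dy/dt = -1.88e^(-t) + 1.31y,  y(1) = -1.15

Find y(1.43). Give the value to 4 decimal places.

Heun: k1 = f(t_n, y_n); k2 = f(t_n + h, y_n + h·k1); y_{n+1} = y_n + (h/2)·(k1 + k2).
t=1.000000, y=-1.150000:
  k1 = f(1.000000, -1.150000) = -2.198113
  k2 = f(1.430000, -2.095189) = -3.194598
  y ← -1.150000 + (0.43/2)·(-2.198113 + (-3.194598)) = -2.309433
y(1.43) ≈ -2.3094

-2.3094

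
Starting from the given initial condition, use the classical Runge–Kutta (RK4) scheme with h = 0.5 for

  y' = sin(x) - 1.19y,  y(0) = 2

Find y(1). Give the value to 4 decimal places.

0.9267

RK4: k1 = f(x_n, y_n); k2 = f(x_n + h/2, y_n + (h/2)·k1); k3 = f(x_n + h/2, y_n + (h/2)·k2); k4 = f(x_n + h, y_n + h·k3); y_{n+1} = y_n + (h/6)·(k1 + 2k2 + 2k3 + k4).
x=0.000000, y=2.000000:
  k1 = f(0.000000, 2.000000) = -2.380000
  k2 = f(0.250000, 1.405000) = -1.424546
  k3 = f(0.250000, 1.643863) = -1.708794
  k4 = f(0.500000, 1.145603) = -0.883842
  y ← 2.000000 + (0.5/6)·(k1 + 2k2 + 2k3 + k4) = 1.205790
x=0.500000, y=1.205790:
  k1 = f(0.500000, 1.205790) = -0.955464
  k2 = f(0.750000, 0.966924) = -0.469001
  k3 = f(0.750000, 1.088540) = -0.613724
  k4 = f(1.000000, 0.898928) = -0.228253
  y ← 1.205790 + (0.5/6)·(k1 + 2k2 + 2k3 + k4) = 0.926693
y(1) ≈ 0.9267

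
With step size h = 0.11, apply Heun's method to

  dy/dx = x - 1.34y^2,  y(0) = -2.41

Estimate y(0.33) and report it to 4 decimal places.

-23.9806

Heun: k1 = f(x_n, y_n); k2 = f(x_n + h, y_n + h·k1); y_{n+1} = y_n + (h/2)·(k1 + k2).
x=0.000000, y=-2.410000:
  k1 = f(0.000000, -2.410000) = -7.782854
  k2 = f(0.110000, -3.266114) = -14.184450
  y ← -2.410000 + (0.11/2)·(-7.782854 + (-14.184450)) = -3.618202
x=0.110000, y=-3.618202:
  k1 = f(0.110000, -3.618202) = -17.432454
  k2 = f(0.220000, -5.535772) = -40.843990
  y ← -3.618202 + (0.11/2)·(-17.432454 + (-40.843990)) = -6.823406
x=0.220000, y=-6.823406:
  k1 = f(0.220000, -6.823406) = -62.168888
  k2 = f(0.330000, -13.661984) = -249.780736
  y ← -6.823406 + (0.11/2)·(-62.168888 + (-249.780736)) = -23.980635
y(0.33) ≈ -23.9806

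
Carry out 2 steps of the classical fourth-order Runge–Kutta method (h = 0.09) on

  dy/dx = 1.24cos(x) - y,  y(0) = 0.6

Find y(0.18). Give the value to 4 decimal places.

0.7043

RK4: k1 = f(x_n, y_n); k2 = f(x_n + h/2, y_n + (h/2)·k1); k3 = f(x_n + h/2, y_n + (h/2)·k2); k4 = f(x_n + h, y_n + h·k3); y_{n+1} = y_n + (h/6)·(k1 + 2k2 + 2k3 + k4).
x=0.000000, y=0.600000:
  k1 = f(0.000000, 0.600000) = 0.640000
  k2 = f(0.045000, 0.628800) = 0.609945
  k3 = f(0.045000, 0.627448) = 0.611297
  k4 = f(0.090000, 0.655017) = 0.579965
  y ← 0.600000 + (0.09/6)·(k1 + 2k2 + 2k3 + k4) = 0.654937
x=0.090000, y=0.654937:
  k1 = f(0.090000, 0.654937) = 0.580045
  k2 = f(0.135000, 0.681039) = 0.547679
  k3 = f(0.135000, 0.679582) = 0.549135
  k4 = f(0.180000, 0.704359) = 0.515607
  y ← 0.654937 + (0.09/6)·(k1 + 2k2 + 2k3 + k4) = 0.704276
y(0.18) ≈ 0.7043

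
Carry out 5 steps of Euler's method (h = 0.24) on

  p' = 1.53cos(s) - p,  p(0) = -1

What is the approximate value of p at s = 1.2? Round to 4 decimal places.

Euler: p_{n+1} = p_n + h·f(s_n, p_n).
s=0.000000, p=-1.000000: f=2.530000 → p ← -1.000000 + 0.24·2.530000 = -0.392800
s=0.240000, p=-0.392800: f=1.878947 → p ← -0.392800 + 0.24·1.878947 = 0.058147
s=0.480000, p=0.058147: f=1.298955 → p ← 0.058147 + 0.24·1.298955 = 0.369896
s=0.720000, p=0.369896: f=0.780366 → p ← 0.369896 + 0.24·0.780366 = 0.557184
s=0.960000, p=0.557184: f=0.320301 → p ← 0.557184 + 0.24·0.320301 = 0.634057
p(1.2) ≈ 0.6341

0.6341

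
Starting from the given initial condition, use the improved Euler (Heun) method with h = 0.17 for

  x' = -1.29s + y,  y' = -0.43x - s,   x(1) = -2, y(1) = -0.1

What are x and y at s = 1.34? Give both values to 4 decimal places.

-2.5571, -0.1678

Heun on (x,y): k1 = f(s_n, state_n); k2 = f(s_n + h, state_n + h·k1); state_{n+1} = state_n + (h/2)·(k1 + k2).
1.000000: (-2.000000, -0.100000)
  k1 = (-1.390000, -0.140000)
  predictor → (-2.236300, -0.123800)
  k2 = (-1.633100, -0.208391)
  → (-2.256963, -0.129613)
1.170000: (-2.256963, -0.129613)
  k1 = (-1.638913, -0.199506)
  predictor → (-2.535579, -0.163529)
  k2 = (-1.892129, -0.249701)
  → (-2.557102, -0.167796)
(x(1.34), y(1.34)) ≈ (-2.5571, -0.1678)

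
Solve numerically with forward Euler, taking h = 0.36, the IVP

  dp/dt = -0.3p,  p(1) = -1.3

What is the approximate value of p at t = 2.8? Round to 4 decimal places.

Euler: p_{n+1} = p_n + h·f(t_n, p_n).
t=1.000000, p=-1.300000: f=0.390000 → p ← -1.300000 + 0.36·0.390000 = -1.159600
t=1.360000, p=-1.159600: f=0.347880 → p ← -1.159600 + 0.36·0.347880 = -1.034363
t=1.720000, p=-1.034363: f=0.310309 → p ← -1.034363 + 0.36·0.310309 = -0.922652
t=2.080000, p=-0.922652: f=0.276796 → p ← -0.922652 + 0.36·0.276796 = -0.823006
t=2.440000, p=-0.823006: f=0.246902 → p ← -0.823006 + 0.36·0.246902 = -0.734121
p(2.8) ≈ -0.7341

-0.7341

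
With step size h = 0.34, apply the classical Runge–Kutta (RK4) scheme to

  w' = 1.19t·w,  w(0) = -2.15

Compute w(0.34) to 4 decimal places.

-2.3031

RK4: k1 = f(t_n, w_n); k2 = f(t_n + h/2, w_n + (h/2)·k1); k3 = f(t_n + h/2, w_n + (h/2)·k2); k4 = f(t_n + h, w_n + h·k3); w_{n+1} = w_n + (h/6)·(k1 + 2k2 + 2k3 + k4).
t=0.000000, w=-2.150000:
  k1 = f(0.000000, -2.150000) = 0.000000
  k2 = f(0.170000, -2.150000) = -0.434945
  k3 = f(0.170000, -2.223941) = -0.449903
  k4 = f(0.340000, -2.302967) = -0.931780
  w ← -2.150000 + (0.34/6)·(k1 + 2k2 + 2k3 + k4) = -2.303084
w(0.34) ≈ -2.3031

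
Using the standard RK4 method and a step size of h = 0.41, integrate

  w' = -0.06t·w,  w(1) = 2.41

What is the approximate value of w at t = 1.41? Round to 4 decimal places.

2.3396

RK4: k1 = f(t_n, w_n); k2 = f(t_n + h/2, w_n + (h/2)·k1); k3 = f(t_n + h/2, w_n + (h/2)·k2); k4 = f(t_n + h, w_n + h·k3); w_{n+1} = w_n + (h/6)·(k1 + 2k2 + 2k3 + k4).
t=1.000000, w=2.410000:
  k1 = f(1.000000, 2.410000) = -0.144600
  k2 = f(1.205000, 2.380357) = -0.172100
  k3 = f(1.205000, 2.374720) = -0.171692
  k4 = f(1.410000, 2.339606) = -0.197931
  w ← 2.410000 + (0.41/6)·(k1 + 2k2 + 2k3 + k4) = 2.339609
w(1.41) ≈ 2.3396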